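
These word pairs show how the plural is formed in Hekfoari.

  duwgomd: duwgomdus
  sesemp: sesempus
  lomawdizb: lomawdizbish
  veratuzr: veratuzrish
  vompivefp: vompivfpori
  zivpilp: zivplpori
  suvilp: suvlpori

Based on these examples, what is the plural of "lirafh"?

lirfhori

"lirafh" has second-to-last letter 'f'. The one such stem in the data (vompivefp → vompivfpori) deletes the last vowel and adds -ori (as do zivpilp, suvilp), so the same rule applies.
So lirafh → lirfhori.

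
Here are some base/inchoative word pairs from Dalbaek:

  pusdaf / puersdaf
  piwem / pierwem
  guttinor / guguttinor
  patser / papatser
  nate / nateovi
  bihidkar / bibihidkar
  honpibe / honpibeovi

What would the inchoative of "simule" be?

simuleovi

patser and honpibe both have last vowel 'e' yet inflect differently (papatser, honpibeovi), so the last vowel is not what conditions the rule; the final letter is.
"simule" ends in -e. The stems ending in -e (honpibe → honpibeovi, nate → nateovi) add -ovi.
The other patterns: stems ending in -r repeat the first consonant+vowel as a prefix; stems ending in -f or -m insert -er- after the first vowel.
So simule → simuleovi.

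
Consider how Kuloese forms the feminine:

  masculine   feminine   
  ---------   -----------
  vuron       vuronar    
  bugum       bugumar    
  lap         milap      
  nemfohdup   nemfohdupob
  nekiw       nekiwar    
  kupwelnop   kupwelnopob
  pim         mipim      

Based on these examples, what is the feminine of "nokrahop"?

"nokrahop" has 3 vowels. The stems with 3 vowels (kupwelnop → kupwelnopob, nemfohdup → nemfohdupob) add -ob.
The other patterns: stems with 1 vowel add the prefix mi-; stems with 2 vowels add -ar.
So nokrahop → nokrahopob.

nokrahopob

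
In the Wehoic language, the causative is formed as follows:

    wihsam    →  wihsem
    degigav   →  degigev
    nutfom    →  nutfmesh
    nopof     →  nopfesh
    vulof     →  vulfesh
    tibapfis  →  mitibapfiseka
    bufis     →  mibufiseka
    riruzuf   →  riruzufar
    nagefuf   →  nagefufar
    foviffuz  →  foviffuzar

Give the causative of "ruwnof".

ruwnfesh

"ruwnof" has last vowel 'o'. The stems whose last vowel is 'o' (nutfom → nutfmesh, nopof → nopfesh, vulof → vulfesh) delete the last vowel and add -esh.
The other patterns: stems whose last vowel is 'a' change the last vowel to 'e'; stems whose last vowel is 'i' add mi- … -eka around the stem; stems whose last vowel is 'u' add -ar.
So ruwnof → ruwnfesh.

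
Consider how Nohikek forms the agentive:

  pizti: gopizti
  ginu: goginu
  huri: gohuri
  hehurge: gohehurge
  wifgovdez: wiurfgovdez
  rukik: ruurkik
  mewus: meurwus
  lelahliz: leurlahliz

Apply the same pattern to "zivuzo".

gozivuzo

hehurge and wifgovdez both have last vowel 'e' yet inflect differently (gohehurge, wiurfgovdez), so the last vowel is not what conditions the rule; whether the stem ends in a vowel or a consonant is.
"zivuzo" ends in a vowel. The stems ending in a vowel (pizti → gopizti, ginu → goginu, huri → gohuri) add the prefix go-.
The other pattern: stems ending in a consonant insert -ur- after the first vowel.
So zivuzo → gozivuzo.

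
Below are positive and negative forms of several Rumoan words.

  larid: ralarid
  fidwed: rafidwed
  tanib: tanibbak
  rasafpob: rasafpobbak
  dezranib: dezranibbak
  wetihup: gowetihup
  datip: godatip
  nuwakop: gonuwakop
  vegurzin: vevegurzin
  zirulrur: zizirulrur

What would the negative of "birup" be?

gobirup

larid and tanib both have last vowel 'i' yet inflect differently (ralarid, tanibbak), so the last vowel is not what conditions the rule; the final letter is.
"birup" ends in -p. The stems ending in -p (wetihup → gowetihup, datip → godatip, nuwakop → gonuwakop) add the prefix go-.
The other patterns: stems ending in -d add the prefix ra-; stems ending in -b double the final consonant and add -ak; stems ending in -n or -r repeat the first consonant+vowel as a prefix.
So birup → gobirup.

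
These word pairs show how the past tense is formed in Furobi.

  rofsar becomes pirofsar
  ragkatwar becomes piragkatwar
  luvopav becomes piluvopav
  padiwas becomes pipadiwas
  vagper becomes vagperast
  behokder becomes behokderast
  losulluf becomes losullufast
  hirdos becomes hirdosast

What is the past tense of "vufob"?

vufobast

rofsar and vagper both end in -r yet inflect differently (pirofsar, vagperast), so the final letter is not what conditions the rule; the last vowel is.
"vufob" has last vowel 'o'. The one such stem in the data (hirdos → hirdosast) adds -ast, so the same rule applies.
So vufob → vufobast.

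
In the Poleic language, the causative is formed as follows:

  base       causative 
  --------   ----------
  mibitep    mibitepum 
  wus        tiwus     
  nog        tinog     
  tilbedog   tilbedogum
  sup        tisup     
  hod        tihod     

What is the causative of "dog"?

tidog

tilbedog and nog both end in -g yet inflect differently (tilbedogum, tinog), so the final letter is not what conditions the rule; the number of vowels is.
"dog" has 1 vowel. The stems with 1 vowel (wus → tiwus, nog → tinog, sup → tisup) add the prefix ti-.
So dog → tidog.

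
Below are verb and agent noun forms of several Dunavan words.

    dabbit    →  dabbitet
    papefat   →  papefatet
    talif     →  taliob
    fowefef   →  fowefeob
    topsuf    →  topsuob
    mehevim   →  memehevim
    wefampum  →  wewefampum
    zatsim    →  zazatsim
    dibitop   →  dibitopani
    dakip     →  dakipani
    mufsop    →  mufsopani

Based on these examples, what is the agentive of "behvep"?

behvepani

dabbit and talif both have last vowel 'i' yet inflect differently (dabbitet, taliob), so the last vowel is not what conditions the rule; the final letter is.
"behvep" ends in -p. The stems ending in -p (dibitop → dibitopani, dakip → dakipani, mufsop → mufsopani) add -ani.
So behvep → behvepani.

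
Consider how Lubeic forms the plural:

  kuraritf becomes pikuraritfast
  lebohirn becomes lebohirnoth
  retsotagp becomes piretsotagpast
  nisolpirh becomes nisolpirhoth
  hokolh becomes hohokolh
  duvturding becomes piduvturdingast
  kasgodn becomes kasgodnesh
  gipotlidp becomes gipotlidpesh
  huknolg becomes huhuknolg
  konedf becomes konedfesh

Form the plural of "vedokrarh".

vedokrarhoth

"vedokrarh" has second-to-last letter 'r'. The stems whose second-to-last letter is 'r' (lebohirn → lebohirnoth, nisolpirh → nisolpirhoth) add -oth.
The other patterns: stems whose second-to-last letter is 'd' add -esh; stems whose second-to-last letter is 'l' repeat the first consonant+vowel as a prefix; stems whose second-to-last letter is 'g', 'n' or 't' add pi- … -ast around the stem.
So vedokrarh → vedokrarhoth.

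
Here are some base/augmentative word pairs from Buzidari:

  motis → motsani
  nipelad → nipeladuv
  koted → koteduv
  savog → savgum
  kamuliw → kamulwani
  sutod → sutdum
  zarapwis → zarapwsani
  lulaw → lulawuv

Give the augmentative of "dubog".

dubgum

sutod and koted both end in -d yet inflect differently (sutdum, koteduv), so the final letter is not what conditions the rule; the last vowel is.
"dubog" has last vowel 'o'. The stems whose last vowel is 'o' (savog → savgum, sutod → sutdum) delete the last vowel and add -um.
The other patterns: stems whose last vowel is 'i' delete the last vowel and add -ani; stems whose last vowel is 'a' or 'e' add -uv.
So dubog → dubgum.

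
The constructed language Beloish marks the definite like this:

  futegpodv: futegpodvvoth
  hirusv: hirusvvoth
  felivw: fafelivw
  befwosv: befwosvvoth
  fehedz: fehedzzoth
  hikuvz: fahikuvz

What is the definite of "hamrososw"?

"hamrososw" has second-to-last letter 's'. The stems whose second-to-last letter is 's' (befwosv → befwosvvoth, hirusv → hirusvvoth) double the final consonant and add -oth.
The other pattern: stems whose second-to-last letter is 'v' add the prefix fa-.
So hamrososw → hamrososwwoth.

hamrososwwoth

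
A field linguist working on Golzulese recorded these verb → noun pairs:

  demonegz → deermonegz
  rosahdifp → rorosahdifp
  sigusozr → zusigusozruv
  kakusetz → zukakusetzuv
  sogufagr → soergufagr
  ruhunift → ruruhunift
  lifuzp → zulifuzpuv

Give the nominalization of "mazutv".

zumazutvuv

"mazutv" has second-to-last letter 't'. The one such stem in the data (kakusetz → zukakusetzuv) adds zu- … -uv around the stem, so the same rule applies.
So mazutv → zumazutvuv.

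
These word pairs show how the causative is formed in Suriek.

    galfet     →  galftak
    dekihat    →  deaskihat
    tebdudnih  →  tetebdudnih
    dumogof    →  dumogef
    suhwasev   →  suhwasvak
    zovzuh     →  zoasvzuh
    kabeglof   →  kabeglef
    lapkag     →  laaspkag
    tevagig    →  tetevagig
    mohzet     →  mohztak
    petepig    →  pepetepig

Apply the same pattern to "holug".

hoaslug

galfet and dekihat both end in -t yet inflect differently (galftak, deaskihat), so the final letter is not what conditions the rule; the last vowel is.
"holug" has last vowel 'u'. The one such stem in the data (zovzuh → zoasvzuh) inserts -as- after the first vowel (as do dekihat, lapkag), so the same rule applies.
The other patterns: stems whose last vowel is 'e' delete the last vowel and add -ak; stems whose last vowel is 'i' repeat the first consonant+vowel as a prefix; stems whose last vowel is 'o' change the last vowel to 'e'.
So holug → hoaslug.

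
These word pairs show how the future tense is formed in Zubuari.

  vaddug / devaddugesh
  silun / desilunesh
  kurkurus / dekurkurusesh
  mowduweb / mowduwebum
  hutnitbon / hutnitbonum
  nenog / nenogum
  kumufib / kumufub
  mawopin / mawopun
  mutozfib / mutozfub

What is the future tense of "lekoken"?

silun and hutnitbon both end in -n yet inflect differently (desilunesh, hutnitbonum), so the final letter is not what conditions the rule; the last vowel is.
"lekoken" has last vowel 'e'. The one such stem in the data (mowduweb → mowduwebum) adds -um, so the same rule applies.
The other patterns: stems whose last vowel is 'u' add de- … -esh around the stem; stems whose last vowel is 'i' change the last vowel to 'u'.
So lekoken → lekokenum.

lekokenum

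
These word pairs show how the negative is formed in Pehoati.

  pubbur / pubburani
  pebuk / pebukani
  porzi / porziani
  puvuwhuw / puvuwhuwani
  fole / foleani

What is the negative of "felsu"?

Every pair shown (pubbur → pubburani, pebuk → pebukani, porzi → porziani, …) follows the same rule: add -ani.
So felsu → felsuani.

felsuani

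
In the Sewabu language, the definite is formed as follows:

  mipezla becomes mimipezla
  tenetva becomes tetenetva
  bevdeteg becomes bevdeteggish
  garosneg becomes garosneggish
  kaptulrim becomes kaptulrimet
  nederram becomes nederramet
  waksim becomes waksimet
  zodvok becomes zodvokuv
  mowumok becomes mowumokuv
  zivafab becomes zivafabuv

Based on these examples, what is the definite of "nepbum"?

mipezla and nederram both have last vowel 'a' yet inflect differently (mimipezla, nederramet), so the last vowel is not what conditions the rule; the final letter is.
"nepbum" ends in -m. The stems ending in -m (kaptulrim → kaptulrimet, nederram → nederramet, waksim → waksimet) add -et.
So nepbum → nepbumet.

nepbumet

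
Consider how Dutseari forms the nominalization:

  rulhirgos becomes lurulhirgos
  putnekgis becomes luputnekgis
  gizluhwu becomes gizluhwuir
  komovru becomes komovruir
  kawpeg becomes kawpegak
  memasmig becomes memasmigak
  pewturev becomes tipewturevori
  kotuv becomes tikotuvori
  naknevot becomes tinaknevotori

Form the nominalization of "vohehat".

"vohehat" ends in -t. The one such stem in the data (naknevot → tinaknevotori) adds ti- … -ori around the stem, so the same rule applies.
So vohehat → tivohehatori.

tivohehatori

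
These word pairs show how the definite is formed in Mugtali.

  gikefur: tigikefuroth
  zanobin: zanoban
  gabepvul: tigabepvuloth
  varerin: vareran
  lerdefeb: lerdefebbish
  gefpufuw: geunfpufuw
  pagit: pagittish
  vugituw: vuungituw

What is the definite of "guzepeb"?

guzepebbish

pagit and zanobin both have last vowel 'i' yet inflect differently (pagittish, zanoban), so the last vowel is not what conditions the rule; the final letter is.
"guzepeb" ends in -b. The one such stem in the data (lerdefeb → lerdefebbish) doubles the final consonant and adds -ish (as does pagit), so the same rule applies.
So guzepeb → guzepebbish.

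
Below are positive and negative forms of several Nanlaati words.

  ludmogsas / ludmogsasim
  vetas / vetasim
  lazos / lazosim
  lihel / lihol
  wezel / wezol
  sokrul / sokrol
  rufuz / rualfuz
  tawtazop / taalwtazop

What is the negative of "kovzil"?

kovzol

sokrul and rufuz both have last vowel 'u' yet inflect differently (sokrol, rualfuz), so the last vowel is not what conditions the rule; the final letter is.
"kovzil" ends in -l. The stems ending in -l (lihel → lihol, wezel → wezol, sokrul → sokrol) change the last vowel to 'o'.
So kovzil → kovzol.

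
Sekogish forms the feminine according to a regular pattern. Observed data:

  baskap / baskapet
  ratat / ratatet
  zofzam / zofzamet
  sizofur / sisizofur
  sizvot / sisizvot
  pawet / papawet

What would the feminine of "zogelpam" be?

zogelpamet

ratat and sizvot both end in -t yet inflect differently (ratatet, sisizvot), so the final letter is not what conditions the rule; the last vowel is.
"zogelpam" has last vowel 'a'. The stems whose last vowel is 'a' (baskap → baskapet, ratat → ratatet, zofzam → zofzamet) add -et.
The other pattern: stems whose last vowel is 'e', 'o' or 'u' repeat the first consonant+vowel as a prefix.
So zogelpam → zogelpamet.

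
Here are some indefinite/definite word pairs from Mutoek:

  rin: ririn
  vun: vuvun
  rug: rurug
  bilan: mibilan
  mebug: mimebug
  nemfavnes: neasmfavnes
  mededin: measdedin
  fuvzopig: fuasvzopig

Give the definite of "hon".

hohon

rin and bilan both end in -n yet inflect differently (ririn, mibilan), so the final letter is not what conditions the rule; the number of vowels is.
"hon" has 1 vowel. The stems with 1 vowel (rin → ririn, vun → vuvun, rug → rurug) repeat the first consonant+vowel as a prefix.
The other patterns: stems with 2 vowels add the prefix mi-; stems with 3 vowels insert -as- after the first vowel.
So hon → hohon.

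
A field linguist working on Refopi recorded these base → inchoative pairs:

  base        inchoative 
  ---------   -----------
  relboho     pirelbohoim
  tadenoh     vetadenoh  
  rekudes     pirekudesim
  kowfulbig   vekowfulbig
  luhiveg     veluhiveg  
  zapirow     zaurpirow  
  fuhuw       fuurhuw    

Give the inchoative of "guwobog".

veguwobog

zapirow and tadenoh both have last vowel 'o' yet inflect differently (zaurpirow, vetadenoh), so the last vowel is not what conditions the rule; the final letter is.
"guwobog" ends in -g. The stems ending in -g (kowfulbig → vekowfulbig, luhiveg → veluhiveg) add the prefix ve-.
The other patterns: stems ending in -w insert -ur- after the first vowel; stems ending in -o or -s add pi- … -im around the stem.
So guwobog → veguwobog.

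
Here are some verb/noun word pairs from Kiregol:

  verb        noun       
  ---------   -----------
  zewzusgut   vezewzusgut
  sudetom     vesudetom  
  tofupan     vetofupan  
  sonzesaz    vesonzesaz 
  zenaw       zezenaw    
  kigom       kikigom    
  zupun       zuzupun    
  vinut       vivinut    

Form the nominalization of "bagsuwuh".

vebagsuwuh

sudetom and kigom both end in -m yet inflect differently (vesudetom, kikigom), so the final letter is not what conditions the rule; the number of vowels is.
"bagsuwuh" has 3 vowels. The stems with 3 vowels (zewzusgut → vezewzusgut, sudetom → vesudetom, tofupan → vetofupan) add the prefix ve-.
The other pattern: stems with 2 vowels repeat the first consonant+vowel as a prefix.
So bagsuwuh → vebagsuwuh.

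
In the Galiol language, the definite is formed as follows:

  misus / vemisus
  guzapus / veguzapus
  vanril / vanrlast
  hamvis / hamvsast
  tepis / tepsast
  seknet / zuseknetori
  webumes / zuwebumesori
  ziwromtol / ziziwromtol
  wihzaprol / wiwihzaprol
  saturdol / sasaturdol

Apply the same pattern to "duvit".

duvtast

misus and hamvis both end in -s yet inflect differently (vemisus, hamvsast), so the final letter is not what conditions the rule; the last vowel is.
"duvit" has last vowel 'i'. The stems whose last vowel is 'i' (vanril → vanrlast, hamvis → hamvsast, tepis → tepsast) delete the last vowel and add -ast.
The other patterns: stems whose last vowel is 'u' add the prefix ve-; stems whose last vowel is 'e' add zu- … -ori around the stem; stems whose last vowel is 'o' repeat the first consonant+vowel as a prefix.
So duvit → duvtast.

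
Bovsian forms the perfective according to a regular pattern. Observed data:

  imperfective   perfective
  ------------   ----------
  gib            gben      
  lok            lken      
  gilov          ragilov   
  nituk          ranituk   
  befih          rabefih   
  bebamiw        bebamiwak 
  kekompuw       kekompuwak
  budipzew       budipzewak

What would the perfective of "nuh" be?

lok and nituk both end in -k yet inflect differently (lken, ranituk), so the final letter is not what conditions the rule; the number of vowels is.
"nuh" has 1 vowel. The stems with 1 vowel (gib → gben, lok → lken) delete the last vowel and add -en.
So nuh → nhen.

nhen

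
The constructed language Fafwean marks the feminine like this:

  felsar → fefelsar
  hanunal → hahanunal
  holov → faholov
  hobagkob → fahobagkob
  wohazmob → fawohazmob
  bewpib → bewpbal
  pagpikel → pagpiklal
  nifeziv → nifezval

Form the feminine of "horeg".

"horeg" has last vowel 'e'. The one such stem in the data (pagpikel → pagpiklal) deletes the last vowel and adds -al (as do bewpib, nifeziv), so the same rule applies.
So horeg → horgal.

horgal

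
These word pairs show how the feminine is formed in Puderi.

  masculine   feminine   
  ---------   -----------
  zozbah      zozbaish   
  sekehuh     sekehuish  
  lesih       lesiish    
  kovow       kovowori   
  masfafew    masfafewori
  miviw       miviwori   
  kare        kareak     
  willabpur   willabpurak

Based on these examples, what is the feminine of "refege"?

refegeak

lesih and miviw both have last vowel 'i' yet inflect differently (lesiish, miviwori), so the last vowel is not what conditions the rule; the final letter is.
"refege" ends in -e. The one such stem in the data (kare → kareak) adds -ak, so the same rule applies.
The other patterns: stems ending in -h drop the final letter and add -ish; stems ending in -w add -ori.
So refege → refegeak.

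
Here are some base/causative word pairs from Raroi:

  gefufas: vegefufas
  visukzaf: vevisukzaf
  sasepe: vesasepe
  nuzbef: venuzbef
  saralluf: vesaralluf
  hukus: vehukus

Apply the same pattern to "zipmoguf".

vezipmoguf

Every pair shown (gefufas → vegefufas, visukzaf → vevisukzaf, sasepe → vesasepe, …) follows the same rule: add the prefix ve-.
So zipmoguf → vezipmoguf.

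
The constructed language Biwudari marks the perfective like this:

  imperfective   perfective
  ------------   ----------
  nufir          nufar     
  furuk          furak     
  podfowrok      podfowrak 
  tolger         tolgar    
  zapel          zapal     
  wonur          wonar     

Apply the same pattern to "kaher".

kahar

Every pair shown (nufir → nufar, furuk → furak, podfowrok → podfowrak, …) follows the same rule: change the last vowel to 'a'.
So kaher → kahar.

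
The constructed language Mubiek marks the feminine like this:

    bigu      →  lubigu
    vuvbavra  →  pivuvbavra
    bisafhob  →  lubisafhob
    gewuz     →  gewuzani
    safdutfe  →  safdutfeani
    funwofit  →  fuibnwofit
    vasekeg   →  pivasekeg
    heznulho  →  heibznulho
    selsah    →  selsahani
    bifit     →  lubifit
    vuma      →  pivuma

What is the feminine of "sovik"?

sovikani

"sovik" begins with s-. The stems beginning with s- (safdutfe → safdutfeani, selsah → selsahani) add -ani.
So sovik → sovikani.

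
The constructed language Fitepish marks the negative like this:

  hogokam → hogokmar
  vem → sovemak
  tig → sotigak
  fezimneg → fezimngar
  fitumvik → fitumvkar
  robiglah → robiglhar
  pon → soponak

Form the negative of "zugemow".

zugemwar

vem and hogokam both end in -m yet inflect differently (sovemak, hogokmar), so the final letter is not what conditions the rule; the number of vowels is.
"zugemow" has 3 vowels. The stems with 3 vowels (fitumvik → fitumvkar, robiglah → robiglhar, hogokam → hogokmar) delete the last vowel and add -ar.
So zugemow → zugemwar.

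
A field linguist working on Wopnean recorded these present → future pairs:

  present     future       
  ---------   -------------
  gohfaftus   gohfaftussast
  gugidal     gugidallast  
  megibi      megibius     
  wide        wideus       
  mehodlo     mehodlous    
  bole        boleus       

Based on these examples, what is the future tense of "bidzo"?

gohfaftus and megibi both have 3 vowels yet inflect differently (gohfaftussast, megibius), so the number of vowels is not what conditions the rule; whether the stem ends in a vowel or a consonant is.
"bidzo" ends in a vowel. The stems ending in a vowel (megibi → megibius, wide → wideus, mehodlo → mehodlous) add -us.
So bidzo → bidzous.

bidzous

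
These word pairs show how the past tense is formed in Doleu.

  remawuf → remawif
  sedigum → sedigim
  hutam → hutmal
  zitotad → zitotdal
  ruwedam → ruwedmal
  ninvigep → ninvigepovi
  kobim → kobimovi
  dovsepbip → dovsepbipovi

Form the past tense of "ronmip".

ronmipovi

"ronmip" has last vowel 'i'. The stems whose last vowel is 'i' (kobim → kobimovi, dovsepbip → dovsepbipovi) add -ovi.
The other patterns: stems whose last vowel is 'u' change the last vowel to 'i'; stems whose last vowel is 'a' delete the last vowel and add -al.
So ronmip → ronmipovi.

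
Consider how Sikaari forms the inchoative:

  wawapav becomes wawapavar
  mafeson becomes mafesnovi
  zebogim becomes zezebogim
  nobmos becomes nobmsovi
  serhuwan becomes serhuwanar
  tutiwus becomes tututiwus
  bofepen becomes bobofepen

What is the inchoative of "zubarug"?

serhuwan and mafeson both end in -n yet inflect differently (serhuwanar, mafesnovi), so the final letter is not what conditions the rule; the last vowel is.
"zubarug" has last vowel 'u'. The one such stem in the data (tutiwus → tututiwus) repeats the first consonant+vowel as a prefix (as do zebogim, bofepen), so the same rule applies.
The other patterns: stems whose last vowel is 'a' add -ar; stems whose last vowel is 'o' delete the last vowel and add -ovi.
So zubarug → zuzubarug.

zuzubarug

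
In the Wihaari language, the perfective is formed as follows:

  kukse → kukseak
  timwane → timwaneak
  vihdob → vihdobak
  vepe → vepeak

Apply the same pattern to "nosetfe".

Every pair shown (kukse → kukseak, timwane → timwaneak, vihdob → vihdobak, …) follows the same rule: add -ak.
So nosetfe → nosetfeak.

nosetfeak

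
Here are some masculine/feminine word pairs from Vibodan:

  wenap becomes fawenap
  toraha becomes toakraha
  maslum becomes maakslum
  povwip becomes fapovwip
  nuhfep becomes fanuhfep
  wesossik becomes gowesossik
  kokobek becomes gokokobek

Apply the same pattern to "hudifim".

huakdifim

"hudifim" ends in -m. The one such stem in the data (maslum → maakslum) inserts -ak- after the first vowel (as does toraha), so the same rule applies.
The other patterns: stems ending in -p add the prefix fa-; stems ending in -k add the prefix go-.
So hudifim → huakdifim.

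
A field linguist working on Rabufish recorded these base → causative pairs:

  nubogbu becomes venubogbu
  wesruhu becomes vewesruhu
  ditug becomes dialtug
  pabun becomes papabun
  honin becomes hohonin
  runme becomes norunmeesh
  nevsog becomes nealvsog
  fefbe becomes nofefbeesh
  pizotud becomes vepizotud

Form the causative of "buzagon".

bubuzagon

pabun and wesruhu both have last vowel 'u' yet inflect differently (papabun, vewesruhu), so the last vowel is not what conditions the rule; the final letter is.
"buzagon" ends in -n. The stems ending in -n (honin → hohonin, pabun → papabun) repeat the first consonant+vowel as a prefix.
So buzagon → bubuzagon.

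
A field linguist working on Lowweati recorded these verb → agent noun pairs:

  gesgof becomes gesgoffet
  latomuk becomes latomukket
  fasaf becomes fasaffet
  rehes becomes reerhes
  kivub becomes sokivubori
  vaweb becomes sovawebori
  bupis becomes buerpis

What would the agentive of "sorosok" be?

rehes and vaweb both have last vowel 'e' yet inflect differently (reerhes, sovawebori), so the last vowel is not what conditions the rule; the final letter is.
"sorosok" ends in -k. The one such stem in the data (latomuk → latomukket) doubles the final consonant and adds -et (as do fasaf, gesgof), so the same rule applies.
So sorosok → sorosokket.

sorosokket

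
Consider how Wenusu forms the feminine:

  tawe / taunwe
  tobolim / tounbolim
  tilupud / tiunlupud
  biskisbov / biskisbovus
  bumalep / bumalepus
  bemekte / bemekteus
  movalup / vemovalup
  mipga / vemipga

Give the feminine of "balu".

tawe and bemekte both end in -e yet inflect differently (taunwe, bemekteus), so the final letter is not what conditions the rule; the first letter is.
"balu" begins with b-. The stems beginning with b- (biskisbov → biskisbovus, bumalep → bumalepus, bemekte → bemekteus) add -us.
So balu → baluus.

baluus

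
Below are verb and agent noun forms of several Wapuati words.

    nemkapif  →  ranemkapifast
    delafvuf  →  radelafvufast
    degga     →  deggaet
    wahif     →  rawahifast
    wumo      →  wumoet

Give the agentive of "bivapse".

"bivapse" ends in a vowel. The stems ending in a vowel (wumo → wumoet, degga → deggaet) add -et.
The other pattern: stems ending in a consonant add ra- … -ast around the stem.
So bivapse → bivapseet.

bivapseet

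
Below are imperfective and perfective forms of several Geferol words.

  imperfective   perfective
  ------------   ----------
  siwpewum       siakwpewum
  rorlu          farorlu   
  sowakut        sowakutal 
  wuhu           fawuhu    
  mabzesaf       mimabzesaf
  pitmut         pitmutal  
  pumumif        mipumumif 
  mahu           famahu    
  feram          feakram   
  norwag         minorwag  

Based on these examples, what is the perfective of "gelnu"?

"gelnu" ends in -u. The stems ending in -u (rorlu → farorlu, mahu → famahu, wuhu → fawuhu) add the prefix fa-.
The other patterns: stems ending in -t add -al; stems ending in -m insert -ak- after the first vowel; stems ending in -f or -g add the prefix mi-.
So gelnu → fagelnu.

fagelnu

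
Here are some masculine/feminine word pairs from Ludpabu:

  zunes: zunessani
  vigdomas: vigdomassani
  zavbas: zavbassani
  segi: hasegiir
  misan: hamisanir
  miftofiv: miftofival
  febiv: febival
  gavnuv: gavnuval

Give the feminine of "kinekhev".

vigdomas and misan both have last vowel 'a' yet inflect differently (vigdomassani, hamisanir), so the last vowel is not what conditions the rule; the final letter is.
"kinekhev" ends in -v. The stems ending in -v (miftofiv → miftofival, febiv → febival, gavnuv → gavnuval) add -al.
So kinekhev → kinekheval.

kinekheval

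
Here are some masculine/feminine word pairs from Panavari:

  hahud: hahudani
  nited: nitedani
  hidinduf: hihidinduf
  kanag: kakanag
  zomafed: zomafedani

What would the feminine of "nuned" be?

nunedani

"nuned" ends in -d. The stems ending in -d (zomafed → zomafedani, hahud → hahudani, nited → nitedani) add -ani.
So nuned → nunedani.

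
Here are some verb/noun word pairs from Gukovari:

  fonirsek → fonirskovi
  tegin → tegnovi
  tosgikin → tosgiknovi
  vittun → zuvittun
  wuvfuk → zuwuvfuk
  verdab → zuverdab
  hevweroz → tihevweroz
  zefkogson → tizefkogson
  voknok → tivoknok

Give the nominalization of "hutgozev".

hutgozvovi

tegin and vittun both end in -n yet inflect differently (tegnovi, zuvittun), so the final letter is not what conditions the rule; the last vowel is.
"hutgozev" has last vowel 'e'. The one such stem in the data (fonirsek → fonirskovi) deletes the last vowel and adds -ovi (as do tegin, tosgikin), so the same rule applies.
The other patterns: stems whose last vowel is 'a' or 'u' add the prefix zu-; stems whose last vowel is 'o' add the prefix ti-.
So hutgozev → hutgozvovi.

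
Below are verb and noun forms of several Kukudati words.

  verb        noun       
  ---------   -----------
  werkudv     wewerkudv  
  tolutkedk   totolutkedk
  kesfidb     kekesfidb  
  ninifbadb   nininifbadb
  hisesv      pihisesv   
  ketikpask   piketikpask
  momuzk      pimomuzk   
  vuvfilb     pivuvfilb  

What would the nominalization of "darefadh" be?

werkudv and hisesv both end in -v yet inflect differently (wewerkudv, pihisesv), so the final letter is not what conditions the rule; the second-to-last letter is.
"darefadh" has second-to-last letter 'd'. The stems whose second-to-last letter is 'd' (werkudv → wewerkudv, tolutkedk → totolutkedk, kesfidb → kekesfidb) repeat the first consonant+vowel as a prefix.
The other pattern: stems whose second-to-last letter is 'l', 's' or 'z' add the prefix pi-.
So darefadh → dadarefadh.

dadarefadh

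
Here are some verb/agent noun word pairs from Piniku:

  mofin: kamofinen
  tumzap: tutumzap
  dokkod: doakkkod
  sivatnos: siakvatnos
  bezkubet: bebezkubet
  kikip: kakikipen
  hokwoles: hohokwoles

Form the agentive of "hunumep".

"hunumep" has last vowel 'e'. The stems whose last vowel is 'e' (hokwoles → hohokwoles, bezkubet → bebezkubet) repeat the first consonant+vowel as a prefix.
The other patterns: stems whose last vowel is 'i' add ka- … -en around the stem; stems whose last vowel is 'o' insert -ak- after the first vowel.
So hunumep → huhunumep.

huhunumep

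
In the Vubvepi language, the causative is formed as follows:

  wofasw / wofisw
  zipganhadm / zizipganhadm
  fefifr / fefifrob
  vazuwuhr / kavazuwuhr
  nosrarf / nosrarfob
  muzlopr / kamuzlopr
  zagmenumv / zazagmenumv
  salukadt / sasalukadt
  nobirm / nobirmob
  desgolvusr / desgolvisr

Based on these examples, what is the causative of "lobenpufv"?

zipganhadm and nobirm both end in -m yet inflect differently (zizipganhadm, nobirmob), so the final letter is not what conditions the rule; the second-to-last letter is.
"lobenpufv" has second-to-last letter 'f'. The one such stem in the data (fefifr → fefifrob) adds -ob, so the same rule applies.
The other patterns: stems whose second-to-last letter is 's' change the last vowel to 'i'; stems whose second-to-last letter is 'd' or 'm' repeat the first consonant+vowel as a prefix; stems whose second-to-last letter is 'h' or 'p' add the prefix ka-.
So lobenpufv → lobenpufvob.

lobenpufvob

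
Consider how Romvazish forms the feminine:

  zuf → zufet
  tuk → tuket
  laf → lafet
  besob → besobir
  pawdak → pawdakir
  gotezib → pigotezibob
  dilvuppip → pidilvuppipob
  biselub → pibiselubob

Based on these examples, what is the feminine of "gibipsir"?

pigibipsirob

tuk and pawdak both end in -k yet inflect differently (tuket, pawdakir), so the final letter is not what conditions the rule; the number of vowels is.
"gibipsir" has 3 vowels. The stems with 3 vowels (gotezib → pigotezibob, dilvuppip → pidilvuppipob, biselub → pibiselubob) add pi- … -ob around the stem.
The other patterns: stems with 1 vowel add -et; stems with 2 vowels add -ir.
So gibipsir → pigibipsirob.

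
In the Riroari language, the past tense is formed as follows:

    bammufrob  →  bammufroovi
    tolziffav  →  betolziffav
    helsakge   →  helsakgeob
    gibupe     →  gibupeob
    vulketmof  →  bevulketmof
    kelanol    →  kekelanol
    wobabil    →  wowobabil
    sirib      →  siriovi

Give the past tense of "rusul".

rurusul

kelanol and bammufrob both have last vowel 'o' yet inflect differently (kekelanol, bammufroovi), so the last vowel is not what conditions the rule; the final letter is.
"rusul" ends in -l. The stems ending in -l (wobabil → wowobabil, kelanol → kekelanol) repeat the first consonant+vowel as a prefix.
The other patterns: stems ending in -e add -ob; stems ending in -b drop the final letter and add -ovi; stems ending in -f or -v add the prefix be-.
So rusul → rurusul.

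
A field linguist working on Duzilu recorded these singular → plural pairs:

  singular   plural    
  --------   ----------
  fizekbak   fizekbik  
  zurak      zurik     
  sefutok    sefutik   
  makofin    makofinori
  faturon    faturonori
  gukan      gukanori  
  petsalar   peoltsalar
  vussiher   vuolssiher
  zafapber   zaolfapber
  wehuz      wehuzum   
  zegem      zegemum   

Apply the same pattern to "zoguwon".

"zoguwon" ends in -n. The stems ending in -n (makofin → makofinori, faturon → faturonori, gukan → gukanori) add -ori.
The other patterns: stems ending in -k change the last vowel to 'i'; stems ending in -r insert -ol- after the first vowel; stems ending in -m or -z add -um.
So zoguwon → zoguwonori.

zoguwonori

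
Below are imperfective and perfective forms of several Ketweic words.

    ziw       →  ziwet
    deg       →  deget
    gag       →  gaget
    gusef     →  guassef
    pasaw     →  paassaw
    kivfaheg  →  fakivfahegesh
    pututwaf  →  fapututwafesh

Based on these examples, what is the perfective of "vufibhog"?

ziw and pasaw both end in -w yet inflect differently (ziwet, paassaw), so the final letter is not what conditions the rule; the number of vowels is.
"vufibhog" has 3 vowels. The stems with 3 vowels (kivfaheg → fakivfahegesh, pututwaf → fapututwafesh) add fa- … -esh around the stem.
So vufibhog → favufibhogesh.

favufibhogesh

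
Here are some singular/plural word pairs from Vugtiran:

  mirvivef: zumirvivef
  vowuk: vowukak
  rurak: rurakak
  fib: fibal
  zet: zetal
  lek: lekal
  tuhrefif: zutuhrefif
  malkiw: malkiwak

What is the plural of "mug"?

"mug" has 1 vowel. The stems with 1 vowel (lek → lekal, fib → fibal, zet → zetal) add -al.
So mug → mugal.

mugal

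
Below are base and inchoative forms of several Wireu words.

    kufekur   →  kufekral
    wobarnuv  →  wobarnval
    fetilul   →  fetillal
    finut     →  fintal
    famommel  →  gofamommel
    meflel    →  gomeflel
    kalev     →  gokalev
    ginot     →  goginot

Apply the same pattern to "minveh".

fetilul and famommel both end in -l yet inflect differently (fetillal, gofamommel), so the final letter is not what conditions the rule; the last vowel is.
"minveh" has last vowel 'e'. The stems whose last vowel is 'e' (famommel → gofamommel, meflel → gomeflel, kalev → gokalev) add the prefix go-.
The other pattern: stems whose last vowel is 'u' delete the last vowel and add -al.
So minveh → gominveh.

gominveh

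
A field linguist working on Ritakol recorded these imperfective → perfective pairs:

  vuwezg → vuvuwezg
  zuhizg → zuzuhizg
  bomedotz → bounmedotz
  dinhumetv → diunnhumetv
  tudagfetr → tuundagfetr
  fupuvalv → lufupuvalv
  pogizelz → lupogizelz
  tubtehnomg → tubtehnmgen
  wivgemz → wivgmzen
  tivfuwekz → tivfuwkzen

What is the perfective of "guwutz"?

dinhumetv and fupuvalv both end in -v yet inflect differently (diunnhumetv, lufupuvalv), so the final letter is not what conditions the rule; the second-to-last letter is.
"guwutz" has second-to-last letter 't'. The stems whose second-to-last letter is 't' (bomedotz → bounmedotz, dinhumetv → diunnhumetv, tudagfetr → tuundagfetr) insert -un- after the first vowel.
The other patterns: stems whose second-to-last letter is 'z' repeat the first consonant+vowel as a prefix; stems whose second-to-last letter is 'l' add the prefix lu-; stems whose second-to-last letter is 'k' or 'm' delete the last vowel and add -en.
So guwutz → guunwutz.

guunwutz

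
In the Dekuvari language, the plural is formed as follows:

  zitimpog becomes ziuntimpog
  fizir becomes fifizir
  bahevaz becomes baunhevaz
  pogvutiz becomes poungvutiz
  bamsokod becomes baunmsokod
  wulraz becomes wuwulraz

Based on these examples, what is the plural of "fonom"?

fofonom

bahevaz and wulraz both end in -z yet inflect differently (baunhevaz, wuwulraz), so the final letter is not what conditions the rule; the number of vowels is.
"fonom" has 2 vowels. The stems with 2 vowels (fizir → fifizir, wulraz → wuwulraz) repeat the first consonant+vowel as a prefix.
So fonom → fofonom.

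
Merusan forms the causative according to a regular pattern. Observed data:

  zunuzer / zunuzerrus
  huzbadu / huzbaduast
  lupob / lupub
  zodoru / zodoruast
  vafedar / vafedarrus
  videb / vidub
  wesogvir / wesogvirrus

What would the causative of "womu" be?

videb and zunuzer both have last vowel 'e' yet inflect differently (vidub, zunuzerrus), so the last vowel is not what conditions the rule; the final letter is.
"womu" ends in -u. The stems ending in -u (huzbadu → huzbaduast, zodoru → zodoruast) add -ast.
So womu → womuast.

womuast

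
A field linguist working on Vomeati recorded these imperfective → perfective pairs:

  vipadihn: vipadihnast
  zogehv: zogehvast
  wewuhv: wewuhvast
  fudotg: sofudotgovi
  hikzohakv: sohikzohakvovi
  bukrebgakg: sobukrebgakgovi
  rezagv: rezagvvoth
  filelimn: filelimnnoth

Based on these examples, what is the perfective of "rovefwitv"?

"rovefwitv" has second-to-last letter 't'. The one such stem in the data (fudotg → sofudotgovi) adds so- … -ovi around the stem, so the same rule applies.
The other patterns: stems whose second-to-last letter is 'h' add -ast; stems whose second-to-last letter is 'g' or 'm' double the final consonant and add -oth.
So rovefwitv → sorovefwitvovi.

sorovefwitvovi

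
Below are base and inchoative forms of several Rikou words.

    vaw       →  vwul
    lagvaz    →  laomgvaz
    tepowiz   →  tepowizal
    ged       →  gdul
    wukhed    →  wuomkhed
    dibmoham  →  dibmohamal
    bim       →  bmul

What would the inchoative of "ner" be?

"ner" has 1 vowel. The stems with 1 vowel (ged → gdul, vaw → vwul, bim → bmul) delete the last vowel and add -ul.
The other patterns: stems with 2 vowels insert -om- after the first vowel; stems with 3 vowels add -al.
So ner → nrul.

nrul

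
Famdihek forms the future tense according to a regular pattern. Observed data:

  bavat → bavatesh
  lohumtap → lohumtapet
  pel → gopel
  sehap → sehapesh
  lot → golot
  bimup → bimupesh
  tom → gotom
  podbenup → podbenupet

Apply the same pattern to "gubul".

lot and bavat both end in -t yet inflect differently (golot, bavatesh), so the final letter is not what conditions the rule; the number of vowels is.
"gubul" has 2 vowels. The stems with 2 vowels (sehap → sehapesh, bavat → bavatesh, bimup → bimupesh) add -esh.
So gubul → gubulesh.

gubulesh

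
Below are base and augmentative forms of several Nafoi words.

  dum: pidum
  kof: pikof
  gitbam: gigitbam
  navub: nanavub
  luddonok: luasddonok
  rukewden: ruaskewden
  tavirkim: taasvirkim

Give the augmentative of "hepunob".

heaspunob

"hepunob" has 3 vowels. The stems with 3 vowels (luddonok → luasddonok, rukewden → ruaskewden, tavirkim → taasvirkim) insert -as- after the first vowel.
The other patterns: stems with 1 vowel add the prefix pi-; stems with 2 vowels repeat the first consonant+vowel as a prefix.
So hepunob → heaspunob.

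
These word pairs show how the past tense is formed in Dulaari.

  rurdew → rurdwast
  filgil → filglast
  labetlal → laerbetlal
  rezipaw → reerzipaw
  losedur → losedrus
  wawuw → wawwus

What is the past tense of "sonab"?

soernab

"sonab" has last vowel 'a'. The stems whose last vowel is 'a' (labetlal → laerbetlal, rezipaw → reerzipaw) insert -er- after the first vowel.
The other patterns: stems whose last vowel is 'e' or 'i' delete the last vowel and add -ast; stems whose last vowel is 'u' delete the last vowel and add -us.
So sonab → soernab.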